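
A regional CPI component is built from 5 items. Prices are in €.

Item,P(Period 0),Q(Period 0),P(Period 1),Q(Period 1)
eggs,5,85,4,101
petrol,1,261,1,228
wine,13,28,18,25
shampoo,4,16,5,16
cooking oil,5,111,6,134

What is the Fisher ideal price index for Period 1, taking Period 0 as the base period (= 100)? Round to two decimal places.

Laspeyres component (base-period weights):
ΣP(Period 1)Q(Period 0) = 4×85 + 1×261 + 18×28 + 5×16 + 6×111 = 340 + 261 + 504 + 80 + 666 = 1851
ΣP(Period 0)Q(Period 0) = 5×85 + 1×261 + 13×28 + 4×16 + 5×111 = 425 + 261 + 364 + 64 + 555 = 1669
L = 1851 / 1669 × 100 = 110.9047
Paasche component (current-period weights):
ΣP(Period 1)Q(Period 1) = 4×101 + 1×228 + 18×25 + 5×16 + 6×134 = 404 + 228 + 450 + 80 + 804 = 1966
ΣP(Period 0)Q(Period 1) = 5×101 + 1×228 + 13×25 + 4×16 + 5×134 = 505 + 228 + 325 + 64 + 670 = 1792
P = 1966 / 1792 × 100 = 109.7098
Fisher = √(L × P) = √(110.9047 × 109.7098) = 110.3057

110.31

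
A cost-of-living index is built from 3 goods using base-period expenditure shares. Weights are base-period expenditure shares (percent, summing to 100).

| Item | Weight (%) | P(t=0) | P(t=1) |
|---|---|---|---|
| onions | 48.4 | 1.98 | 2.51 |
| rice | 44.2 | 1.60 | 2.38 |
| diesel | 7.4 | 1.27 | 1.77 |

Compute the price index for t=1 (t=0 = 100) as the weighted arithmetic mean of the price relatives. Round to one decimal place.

137.4

onions: 48.4 × (2.51/1.98) = 48.4 × 1.267677 = 61.3556
rice: 44.2 × (2.38/1.60) = 44.2 × 1.487500 = 65.7475
diesel: 7.4 × (1.77/1.27) = 7.4 × 1.393701 = 10.3134
Index = Σ wᵢ·(p₁ᵢ/p₀ᵢ) = 61.3556 + 65.7475 + 10.3134 = 137.4164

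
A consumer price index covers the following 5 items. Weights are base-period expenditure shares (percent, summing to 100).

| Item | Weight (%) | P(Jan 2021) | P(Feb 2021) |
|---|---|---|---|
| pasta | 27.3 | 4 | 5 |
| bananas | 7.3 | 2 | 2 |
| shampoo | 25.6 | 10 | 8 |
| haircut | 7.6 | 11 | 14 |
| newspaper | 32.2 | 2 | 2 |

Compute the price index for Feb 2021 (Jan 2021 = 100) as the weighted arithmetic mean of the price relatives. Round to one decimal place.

pasta: 27.3 × (5/4) = 27.3 × 1.250000 = 34.1250
bananas: 7.3 × (2/2) = 7.3 × 1.000000 = 7.3000
shampoo: 25.6 × (8/10) = 25.6 × 0.800000 = 20.4800
haircut: 7.6 × (14/11) = 7.6 × 1.272727 = 9.6727
newspaper: 32.2 × (2/2) = 32.2 × 1.000000 = 32.2000
Index = Σ wᵢ·(p₁ᵢ/p₀ᵢ) = 34.1250 + 7.3000 + 20.4800 + 9.6727 + 32.2000 = 103.7777

103.8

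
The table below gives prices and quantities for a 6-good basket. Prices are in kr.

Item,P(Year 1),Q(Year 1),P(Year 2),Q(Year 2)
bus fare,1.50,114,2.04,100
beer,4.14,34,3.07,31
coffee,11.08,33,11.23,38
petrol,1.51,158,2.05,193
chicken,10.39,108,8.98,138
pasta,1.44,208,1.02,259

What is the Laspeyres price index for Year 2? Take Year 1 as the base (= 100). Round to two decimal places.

94.69

Laspeyres price index uses base-period quantities as weights.
ΣP(Year 2)·Q(Year 1) = 2.04×114 + 3.07×34 + 11.23×33 + 2.05×158 + 8.98×108 + 1.02×208 = 232.56 + 104.38 + 370.59 + 323.9 + 969.84 + 212.16 = 2213.43
ΣP(Year 1)·Q(Year 1) = 1.50×114 + 4.14×34 + 11.08×33 + 1.51×158 + 10.39×108 + 1.44×208 = 171 + 140.76 + 365.64 + 238.58 + 1122.12 + 299.52 = 2337.62
Index = 2213.43 / 2337.62 × 100 = 94.6873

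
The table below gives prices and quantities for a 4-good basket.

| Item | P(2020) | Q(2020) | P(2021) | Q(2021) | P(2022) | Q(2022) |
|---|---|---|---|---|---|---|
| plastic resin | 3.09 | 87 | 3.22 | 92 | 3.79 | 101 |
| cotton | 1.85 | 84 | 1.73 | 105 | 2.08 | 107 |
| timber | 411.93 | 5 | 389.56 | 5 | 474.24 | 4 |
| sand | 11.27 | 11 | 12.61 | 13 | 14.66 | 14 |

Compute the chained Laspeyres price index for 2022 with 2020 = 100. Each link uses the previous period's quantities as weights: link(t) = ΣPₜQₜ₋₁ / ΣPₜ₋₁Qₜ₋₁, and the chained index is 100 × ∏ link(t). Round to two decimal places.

Link 2020→2021:
ΣP(2021)Q(2020) = 3.22×87 + 1.73×84 + 389.56×5 + 12.61×11 = 280.14 + 145.32 + 1947.8 + 138.71 = 2511.97
ΣP(2020)Q(2020) = 3.09×87 + 1.85×84 + 411.93×5 + 11.27×11 = 268.83 + 155.4 + 2059.65 + 123.97 = 2607.85
link = 2511.97/2607.85 = 0.963234
Link 2021→2022:
ΣP(2022)Q(2021) = 3.79×92 + 2.08×105 + 474.24×5 + 14.66×13 = 348.68 + 218.4 + 2371.2 + 190.58 = 3128.86
ΣP(2021)Q(2021) = 3.22×92 + 1.73×105 + 389.56×5 + 12.61×13 = 296.24 + 181.65 + 1947.8 + 163.93 = 2589.62
link = 3128.86/2589.62 = 1.208231
Chained index = 100 × 0.963234 × 1.208231 = 116.3810

116.38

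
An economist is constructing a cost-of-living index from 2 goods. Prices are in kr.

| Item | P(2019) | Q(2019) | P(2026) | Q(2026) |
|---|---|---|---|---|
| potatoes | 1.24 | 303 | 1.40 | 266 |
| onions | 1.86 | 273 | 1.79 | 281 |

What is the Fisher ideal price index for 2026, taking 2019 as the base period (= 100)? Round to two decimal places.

103.00

Laspeyres component (base-period weights):
ΣP(2026)Q(2019) = 1.40×303 + 1.79×273 = 424.2 + 488.67 = 912.87
ΣP(2019)Q(2019) = 1.24×303 + 1.86×273 = 375.72 + 507.78 = 883.5
L = 912.87 / 883.5 × 100 = 103.3243
Paasche component (current-period weights):
ΣP(2026)Q(2026) = 1.40×266 + 1.79×281 = 372.4 + 502.99 = 875.39
ΣP(2019)Q(2026) = 1.24×266 + 1.86×281 = 329.84 + 522.66 = 852.5
P = 875.39 / 852.5 × 100 = 102.6850
Fisher = √(L × P) = √(103.3243 × 102.6850) = 103.0042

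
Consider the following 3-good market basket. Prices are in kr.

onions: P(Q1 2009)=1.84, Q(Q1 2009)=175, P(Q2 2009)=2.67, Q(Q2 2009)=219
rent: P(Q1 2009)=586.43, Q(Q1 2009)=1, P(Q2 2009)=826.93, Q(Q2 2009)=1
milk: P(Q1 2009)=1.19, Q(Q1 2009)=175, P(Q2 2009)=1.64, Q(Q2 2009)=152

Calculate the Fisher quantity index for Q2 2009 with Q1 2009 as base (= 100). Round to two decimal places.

104.92

Laspeyres component (base-period weights):
ΣP(Q1 2009)Q(Q2 2009) = 1.84×219 + 586.43×1 + 1.19×152 = 402.96 + 586.43 + 180.88 = 1170.27
ΣP(Q1 2009)Q(Q1 2009) = 1.84×175 + 586.43×1 + 1.19×175 = 322 + 586.43 + 208.25 = 1116.68
L = 1170.27 / 1116.68 × 100 = 104.7990
Paasche component (current-period weights):
ΣP(Q2 2009)Q(Q2 2009) = 2.67×219 + 826.93×1 + 1.64×152 = 584.73 + 826.93 + 249.28 = 1660.94
ΣP(Q2 2009)Q(Q1 2009) = 2.67×175 + 826.93×1 + 1.64×175 = 467.25 + 826.93 + 287 = 1581.18
P = 1660.94 / 1581.18 × 100 = 105.0443
Fisher = √(L × P) = √(104.7990 × 105.0443) = 104.9216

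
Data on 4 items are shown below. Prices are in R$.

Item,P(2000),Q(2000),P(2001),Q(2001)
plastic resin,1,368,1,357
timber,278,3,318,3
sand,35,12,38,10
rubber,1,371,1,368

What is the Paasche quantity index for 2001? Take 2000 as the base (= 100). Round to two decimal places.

Paasche quantity index uses current-period prices as weights.
ΣP(2001)·Q(2001) = 1×357 + 318×3 + 38×10 + 1×368 = 357 + 954 + 380 + 368 = 2059
ΣP(2001)·Q(2000) = 1×368 + 318×3 + 38×12 + 1×371 = 368 + 954 + 456 + 371 = 2149
Index = 2059 / 2149 × 100 = 95.8120

95.81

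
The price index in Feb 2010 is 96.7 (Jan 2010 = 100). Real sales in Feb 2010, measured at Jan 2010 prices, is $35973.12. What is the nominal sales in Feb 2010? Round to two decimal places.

Nominal = Real × (Index/100) = 35973.12 × (96.7/100)
        = 35973.12 × 0.967 = 34786.0070

34786.01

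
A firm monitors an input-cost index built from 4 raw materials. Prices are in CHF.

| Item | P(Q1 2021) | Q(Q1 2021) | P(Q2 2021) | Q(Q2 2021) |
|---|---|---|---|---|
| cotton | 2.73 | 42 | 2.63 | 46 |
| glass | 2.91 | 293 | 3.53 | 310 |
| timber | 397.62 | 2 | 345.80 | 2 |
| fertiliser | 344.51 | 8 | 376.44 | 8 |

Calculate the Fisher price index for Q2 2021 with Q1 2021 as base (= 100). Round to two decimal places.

Laspeyres component (base-period weights):
ΣP(Q2 2021)Q(Q1 2021) = 2.63×42 + 3.53×293 + 345.80×2 + 376.44×8 = 110.46 + 1034.29 + 691.6 + 3011.52 = 4847.87
ΣP(Q1 2021)Q(Q1 2021) = 2.73×42 + 2.91×293 + 397.62×2 + 344.51×8 = 114.66 + 852.63 + 795.24 + 2756.08 = 4518.61
L = 4847.87 / 4518.61 × 100 = 107.2868
Paasche component (current-period weights):
ΣP(Q2 2021)Q(Q2 2021) = 2.63×46 + 3.53×310 + 345.80×2 + 376.44×8 = 120.98 + 1094.3 + 691.6 + 3011.52 = 4918.4
ΣP(Q1 2021)Q(Q2 2021) = 2.73×46 + 2.91×310 + 397.62×2 + 344.51×8 = 125.58 + 902.1 + 795.24 + 2756.08 = 4579
P = 4918.4 / 4579 × 100 = 107.4121
Fisher = √(L × P) = √(107.2868 × 107.4121) = 107.3494

107.35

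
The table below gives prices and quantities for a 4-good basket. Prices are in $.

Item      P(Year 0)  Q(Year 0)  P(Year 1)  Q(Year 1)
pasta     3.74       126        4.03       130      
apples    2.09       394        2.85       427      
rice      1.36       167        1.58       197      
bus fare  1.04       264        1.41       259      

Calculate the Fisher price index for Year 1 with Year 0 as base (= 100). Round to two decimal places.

126.18

Laspeyres component (base-period weights):
ΣP(Year 1)Q(Year 0) = 4.03×126 + 2.85×394 + 1.58×167 + 1.41×264 = 507.78 + 1122.9 + 263.86 + 372.24 = 2266.78
ΣP(Year 0)Q(Year 0) = 3.74×126 + 2.09×394 + 1.36×167 + 1.04×264 = 471.24 + 823.46 + 227.12 + 274.56 = 1796.38
L = 2266.78 / 1796.38 × 100 = 126.1860
Paasche component (current-period weights):
ΣP(Year 1)Q(Year 1) = 4.03×130 + 2.85×427 + 1.58×197 + 1.41×259 = 523.9 + 1216.95 + 311.26 + 365.19 = 2417.3
ΣP(Year 0)Q(Year 1) = 3.74×130 + 2.09×427 + 1.36×197 + 1.04×259 = 486.2 + 892.43 + 267.92 + 269.36 = 1915.91
P = 2417.3 / 1915.91 × 100 = 126.1698
Fisher = √(L × P) = √(126.1860 × 126.1698) = 126.1779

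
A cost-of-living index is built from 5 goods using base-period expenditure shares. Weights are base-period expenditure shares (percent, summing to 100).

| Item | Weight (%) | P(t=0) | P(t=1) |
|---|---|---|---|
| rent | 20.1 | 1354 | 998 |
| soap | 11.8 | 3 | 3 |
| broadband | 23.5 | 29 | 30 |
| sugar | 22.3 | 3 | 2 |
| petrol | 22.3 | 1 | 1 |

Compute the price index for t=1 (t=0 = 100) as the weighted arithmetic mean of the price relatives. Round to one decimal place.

88.1

rent: 20.1 × (998/1354) = 20.1 × 0.737075 = 14.8152
soap: 11.8 × (3/3) = 11.8 × 1.000000 = 11.8000
broadband: 23.5 × (30/29) = 23.5 × 1.034483 = 24.3103
sugar: 22.3 × (2/3) = 22.3 × 0.666667 = 14.8667
petrol: 22.3 × (1/1) = 22.3 × 1.000000 = 22.3000
Index = Σ wᵢ·(p₁ᵢ/p₀ᵢ) = 14.8152 + 11.8000 + 24.3103 + 14.8667 + 22.3000 = 88.0922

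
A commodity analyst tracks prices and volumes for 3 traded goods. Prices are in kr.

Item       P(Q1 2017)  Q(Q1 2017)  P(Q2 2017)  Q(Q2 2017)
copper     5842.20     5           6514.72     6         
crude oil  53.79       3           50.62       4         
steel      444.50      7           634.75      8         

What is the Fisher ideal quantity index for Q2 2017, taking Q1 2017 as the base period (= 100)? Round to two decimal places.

Laspeyres component (base-period weights):
ΣP(Q1 2017)Q(Q2 2017) = 5842.20×6 + 53.79×4 + 444.50×8 = 35053.2 + 215.16 + 3556 = 38824.36
ΣP(Q1 2017)Q(Q1 2017) = 5842.20×5 + 53.79×3 + 444.50×7 = 29211 + 161.37 + 3111.5 = 32483.87
L = 38824.36 / 32483.87 × 100 = 119.5189
Paasche component (current-period weights):
ΣP(Q2 2017)Q(Q2 2017) = 6514.72×6 + 50.62×4 + 634.75×8 = 39088.32 + 202.48 + 5078 = 44368.8
ΣP(Q2 2017)Q(Q1 2017) = 6514.72×5 + 50.62×3 + 634.75×7 = 32573.6 + 151.86 + 4443.25 = 37168.71
P = 44368.8 / 37168.71 × 100 = 119.3714
Fisher = √(L × P) = √(119.5189 × 119.3714) = 119.4451

119.45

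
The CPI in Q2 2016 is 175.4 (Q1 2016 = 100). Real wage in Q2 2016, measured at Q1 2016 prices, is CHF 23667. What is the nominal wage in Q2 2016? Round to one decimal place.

41511.9

Nominal = Real × (Index/100) = 23667 × (175.4/100)
        = 23667 × 1.754 = 41511.9180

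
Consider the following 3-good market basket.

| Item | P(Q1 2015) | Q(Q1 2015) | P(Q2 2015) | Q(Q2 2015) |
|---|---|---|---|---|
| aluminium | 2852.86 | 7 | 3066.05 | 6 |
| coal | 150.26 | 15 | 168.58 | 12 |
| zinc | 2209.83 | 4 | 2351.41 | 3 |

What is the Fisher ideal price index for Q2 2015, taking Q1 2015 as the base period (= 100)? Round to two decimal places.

Laspeyres component (base-period weights):
ΣP(Q2 2015)Q(Q1 2015) = 3066.05×7 + 168.58×15 + 2351.41×4 = 21462.35 + 2528.7 + 9405.64 = 33396.69
ΣP(Q1 2015)Q(Q1 2015) = 2852.86×7 + 150.26×15 + 2209.83×4 = 19970.02 + 2253.9 + 8839.32 = 31063.24
L = 33396.69 / 31063.24 × 100 = 107.5119
Paasche component (current-period weights):
ΣP(Q2 2015)Q(Q2 2015) = 3066.05×6 + 168.58×12 + 2351.41×3 = 18396.3 + 2022.96 + 7054.23 = 27473.49
ΣP(Q1 2015)Q(Q2 2015) = 2852.86×6 + 150.26×12 + 2209.83×3 = 17117.16 + 1803.12 + 6629.49 = 25549.77
P = 27473.49 / 25549.77 × 100 = 107.5293
Fisher = √(L × P) = √(107.5119 × 107.5293) = 107.5206

107.52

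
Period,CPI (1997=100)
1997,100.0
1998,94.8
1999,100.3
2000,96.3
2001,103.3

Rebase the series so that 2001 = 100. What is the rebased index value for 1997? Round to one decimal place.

96.8

Rebased(1997) = 100.0 / 103.3 × 100 = 96.8054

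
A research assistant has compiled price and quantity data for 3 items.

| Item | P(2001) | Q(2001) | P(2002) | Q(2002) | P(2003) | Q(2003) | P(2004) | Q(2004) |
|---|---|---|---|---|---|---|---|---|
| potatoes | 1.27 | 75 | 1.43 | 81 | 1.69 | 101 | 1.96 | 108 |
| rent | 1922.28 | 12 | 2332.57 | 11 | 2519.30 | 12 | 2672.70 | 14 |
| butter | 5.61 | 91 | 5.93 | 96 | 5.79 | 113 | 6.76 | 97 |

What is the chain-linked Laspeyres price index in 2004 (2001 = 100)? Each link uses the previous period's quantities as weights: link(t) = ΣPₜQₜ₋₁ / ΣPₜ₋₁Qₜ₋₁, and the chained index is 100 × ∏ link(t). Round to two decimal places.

138.75

Link 2001→2002:
ΣP(2002)Q(2001) = 1.43×75 + 2332.57×12 + 5.93×91 = 107.25 + 27990.84 + 539.63 = 28637.72
ΣP(2001)Q(2001) = 1.27×75 + 1922.28×12 + 5.61×91 = 95.25 + 23067.36 + 510.51 = 23673.12
link = 28637.72/23673.12 = 1.209715
Link 2002→2003:
ΣP(2003)Q(2002) = 1.69×81 + 2519.30×11 + 5.79×96 = 136.89 + 27712.3 + 555.84 = 28405.03
ΣP(2002)Q(2002) = 1.43×81 + 2332.57×11 + 5.93×96 = 115.83 + 25658.27 + 569.28 = 26343.38
link = 28405.03/26343.38 = 1.078261
Link 2003→2004:
ΣP(2004)Q(2003) = 1.96×101 + 2672.70×12 + 6.76×113 = 197.96 + 32072.4 + 763.88 = 33034.24
ΣP(2003)Q(2003) = 1.69×101 + 2519.30×12 + 5.79×113 = 170.69 + 30231.6 + 654.27 = 31056.56
link = 33034.24/31056.56 = 1.063680
Chained index = 100 × 1.209715 × 1.078261 × 1.063680 = 138.7451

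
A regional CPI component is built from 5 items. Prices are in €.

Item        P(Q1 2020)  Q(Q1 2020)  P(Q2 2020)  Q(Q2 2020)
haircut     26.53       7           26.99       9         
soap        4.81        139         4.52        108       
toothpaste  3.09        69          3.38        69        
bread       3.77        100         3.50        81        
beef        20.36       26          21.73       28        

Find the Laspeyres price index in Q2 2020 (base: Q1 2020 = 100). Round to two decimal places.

Laspeyres price index uses base-period quantities as weights.
ΣP(Q2 2020)·Q(Q1 2020) = 26.99×7 + 4.52×139 + 3.38×69 + 3.50×100 + 21.73×26 = 188.93 + 628.28 + 233.22 + 350 + 564.98 = 1965.41
ΣP(Q1 2020)·Q(Q1 2020) = 26.53×7 + 4.81×139 + 3.09×69 + 3.77×100 + 20.36×26 = 185.71 + 668.59 + 213.21 + 377 + 529.36 = 1973.87
Index = 1965.41 / 1973.87 × 100 = 99.5714

99.57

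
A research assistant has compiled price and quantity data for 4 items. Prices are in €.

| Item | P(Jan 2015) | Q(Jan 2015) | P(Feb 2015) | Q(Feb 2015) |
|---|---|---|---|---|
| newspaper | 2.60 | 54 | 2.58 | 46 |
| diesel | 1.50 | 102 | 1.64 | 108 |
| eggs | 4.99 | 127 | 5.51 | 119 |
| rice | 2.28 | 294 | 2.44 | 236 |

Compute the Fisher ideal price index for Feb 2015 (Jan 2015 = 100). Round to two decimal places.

107.98

Laspeyres component (base-period weights):
ΣP(Feb 2015)Q(Jan 2015) = 2.58×54 + 1.64×102 + 5.51×127 + 2.44×294 = 139.32 + 167.28 + 699.77 + 717.36 = 1723.73
ΣP(Jan 2015)Q(Jan 2015) = 2.60×54 + 1.50×102 + 4.99×127 + 2.28×294 = 140.4 + 153 + 633.73 + 670.32 = 1597.45
L = 1723.73 / 1597.45 × 100 = 107.9051
Paasche component (current-period weights):
ΣP(Feb 2015)Q(Feb 2015) = 2.58×46 + 1.64×108 + 5.51×119 + 2.44×236 = 118.68 + 177.12 + 655.69 + 575.84 = 1527.33
ΣP(Jan 2015)Q(Feb 2015) = 2.60×46 + 1.50×108 + 4.99×119 + 2.28×236 = 119.6 + 162 + 593.81 + 538.08 = 1413.49
P = 1527.33 / 1413.49 × 100 = 108.0538
Fisher = √(L × P) = √(107.9051 × 108.0538) = 107.9794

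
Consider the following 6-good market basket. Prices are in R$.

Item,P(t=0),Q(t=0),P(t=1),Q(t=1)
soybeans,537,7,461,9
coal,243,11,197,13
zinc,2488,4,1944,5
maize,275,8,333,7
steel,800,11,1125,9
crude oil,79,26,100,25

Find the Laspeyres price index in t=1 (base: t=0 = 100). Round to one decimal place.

104.7

Laspeyres price index uses base-period quantities as weights.
ΣP(t=1)·Q(t=0) = 461×7 + 197×11 + 1944×4 + 333×8 + 1125×11 + 100×26 = 3227 + 2167 + 7776 + 2664 + 12375 + 2600 = 30809
ΣP(t=0)·Q(t=0) = 537×7 + 243×11 + 2488×4 + 275×8 + 800×11 + 79×26 = 3759 + 2673 + 9952 + 2200 + 8800 + 2054 = 29438
Index = 30809 / 29438 × 100 = 104.6572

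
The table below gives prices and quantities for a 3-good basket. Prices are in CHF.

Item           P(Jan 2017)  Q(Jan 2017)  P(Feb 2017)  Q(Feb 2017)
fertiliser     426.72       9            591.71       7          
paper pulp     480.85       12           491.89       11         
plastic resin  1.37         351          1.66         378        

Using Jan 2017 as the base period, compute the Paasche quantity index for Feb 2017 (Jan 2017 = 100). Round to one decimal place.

Paasche quantity index uses current-period prices as weights.
ΣP(Feb 2017)·Q(Feb 2017) = 591.71×7 + 491.89×11 + 1.66×378 = 4141.97 + 5410.79 + 627.48 = 10180.24
ΣP(Feb 2017)·Q(Jan 2017) = 591.71×9 + 491.89×12 + 1.66×351 = 5325.39 + 5902.68 + 582.66 = 11810.73
Index = 10180.24 / 11810.73 × 100 = 86.1948

86.2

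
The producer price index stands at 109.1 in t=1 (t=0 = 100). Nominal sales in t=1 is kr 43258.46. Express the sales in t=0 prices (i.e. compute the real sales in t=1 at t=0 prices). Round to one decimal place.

Real = Nominal ÷ (Index/100) = 43258.46 ÷ (109.1/100)
     = 43258.46 ÷ 1.091 = 39650.2841

39650.3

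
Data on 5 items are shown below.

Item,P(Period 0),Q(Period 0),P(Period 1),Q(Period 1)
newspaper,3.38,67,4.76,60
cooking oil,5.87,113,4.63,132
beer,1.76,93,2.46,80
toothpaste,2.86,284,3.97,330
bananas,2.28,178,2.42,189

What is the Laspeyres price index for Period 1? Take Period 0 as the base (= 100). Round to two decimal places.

Laspeyres price index uses base-period quantities as weights.
ΣP(Period 1)·Q(Period 0) = 4.76×67 + 4.63×113 + 2.46×93 + 3.97×284 + 2.42×178 = 318.92 + 523.19 + 228.78 + 1127.48 + 430.76 = 2629.13
ΣP(Period 0)·Q(Period 0) = 3.38×67 + 5.87×113 + 1.76×93 + 2.86×284 + 2.28×178 = 226.46 + 663.31 + 163.68 + 812.24 + 405.84 = 2271.53
Index = 2629.13 / 2271.53 × 100 = 115.7427

115.74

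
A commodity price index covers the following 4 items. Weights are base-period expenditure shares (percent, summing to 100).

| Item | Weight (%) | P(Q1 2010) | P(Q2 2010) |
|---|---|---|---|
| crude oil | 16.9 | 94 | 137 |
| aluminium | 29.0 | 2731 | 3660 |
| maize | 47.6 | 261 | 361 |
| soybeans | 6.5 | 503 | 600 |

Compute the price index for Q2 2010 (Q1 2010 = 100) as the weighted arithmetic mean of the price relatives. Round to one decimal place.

137.1

crude oil: 16.9 × (137/94) = 16.9 × 1.457447 = 24.6309
aluminium: 29.0 × (3660/2731) = 29.0 × 1.340168 = 38.8649
maize: 47.6 × (361/261) = 47.6 × 1.383142 = 65.8375
soybeans: 6.5 × (600/503) = 6.5 × 1.192843 = 7.7535
Index = Σ wᵢ·(p₁ᵢ/p₀ᵢ) = 24.6309 + 38.8649 + 65.8375 + 7.7535 = 137.0868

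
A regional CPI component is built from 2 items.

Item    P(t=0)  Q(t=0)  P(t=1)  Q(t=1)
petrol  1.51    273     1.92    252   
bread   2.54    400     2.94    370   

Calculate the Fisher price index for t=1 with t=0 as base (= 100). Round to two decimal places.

Laspeyres component (base-period weights):
ΣP(t=1)Q(t=0) = 1.92×273 + 2.94×400 = 524.16 + 1176 = 1700.16
ΣP(t=0)Q(t=0) = 1.51×273 + 2.54×400 = 412.23 + 1016 = 1428.23
L = 1700.16 / 1428.23 × 100 = 119.0397
Paasche component (current-period weights):
ΣP(t=1)Q(t=1) = 1.92×252 + 2.94×370 = 483.84 + 1087.8 = 1571.64
ΣP(t=0)Q(t=1) = 1.51×252 + 2.54×370 = 380.52 + 939.8 = 1320.32
P = 1571.64 / 1320.32 × 100 = 119.0348
Fisher = √(L × P) = √(119.0397 × 119.0348) = 119.0372

119.04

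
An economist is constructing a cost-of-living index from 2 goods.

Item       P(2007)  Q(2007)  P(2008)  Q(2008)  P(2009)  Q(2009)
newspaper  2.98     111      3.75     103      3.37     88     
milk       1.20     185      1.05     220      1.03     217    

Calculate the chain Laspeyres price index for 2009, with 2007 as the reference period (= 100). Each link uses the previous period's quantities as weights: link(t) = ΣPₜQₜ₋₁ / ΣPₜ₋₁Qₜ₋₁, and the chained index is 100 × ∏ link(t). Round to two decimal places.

Link 2007→2008:
ΣP(2008)Q(2007) = 3.75×111 + 1.05×185 = 416.25 + 194.25 = 610.5
ΣP(2007)Q(2007) = 2.98×111 + 1.20×185 = 330.78 + 222 = 552.78
link = 610.5/552.78 = 1.104418
Link 2008→2009:
ΣP(2009)Q(2008) = 3.37×103 + 1.03×220 = 347.11 + 226.6 = 573.71
ΣP(2008)Q(2008) = 3.75×103 + 1.05×220 = 386.25 + 231 = 617.25
link = 573.71/617.25 = 0.929461
Chained index = 100 × 1.104418 × 0.929461 = 102.6514

102.65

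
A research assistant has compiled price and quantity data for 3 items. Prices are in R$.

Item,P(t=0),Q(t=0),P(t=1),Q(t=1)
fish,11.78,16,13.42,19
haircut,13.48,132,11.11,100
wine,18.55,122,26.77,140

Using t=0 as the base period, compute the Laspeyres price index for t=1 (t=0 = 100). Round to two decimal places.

Laspeyres price index uses base-period quantities as weights.
ΣP(t=1)·Q(t=0) = 13.42×16 + 11.11×132 + 26.77×122 = 214.72 + 1466.52 + 3265.94 = 4947.18
ΣP(t=0)·Q(t=0) = 11.78×16 + 13.48×132 + 18.55×122 = 188.48 + 1779.36 + 2263.1 = 4230.94
Index = 4947.18 / 4230.94 × 100 = 116.9286

116.93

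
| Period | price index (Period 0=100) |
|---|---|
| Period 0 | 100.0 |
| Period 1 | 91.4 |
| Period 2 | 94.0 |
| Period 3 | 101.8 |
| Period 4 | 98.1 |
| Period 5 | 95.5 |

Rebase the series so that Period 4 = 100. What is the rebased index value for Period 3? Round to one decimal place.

Rebased(Period 3) = 101.8 / 98.1 × 100 = 103.7717

103.8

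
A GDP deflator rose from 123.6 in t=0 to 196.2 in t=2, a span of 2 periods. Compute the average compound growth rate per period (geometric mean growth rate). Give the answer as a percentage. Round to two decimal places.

25.99%

Growth factor = (196.2/123.6)^(1/2) = (1.587379)^(1/2) = 1.259912
Growth rate = 1.259912 − 1 = 0.259912 = 25.9912%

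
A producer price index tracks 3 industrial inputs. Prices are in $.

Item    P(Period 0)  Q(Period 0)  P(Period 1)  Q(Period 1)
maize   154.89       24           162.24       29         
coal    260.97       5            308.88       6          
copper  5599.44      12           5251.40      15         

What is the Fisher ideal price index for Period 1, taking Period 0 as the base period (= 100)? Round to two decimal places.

Laspeyres component (base-period weights):
ΣP(Period 1)Q(Period 0) = 162.24×24 + 308.88×5 + 5251.40×12 = 3893.76 + 1544.4 + 63016.8 = 68454.96
ΣP(Period 0)Q(Period 0) = 154.89×24 + 260.97×5 + 5599.44×12 = 3717.36 + 1304.85 + 67193.28 = 72215.49
L = 68454.96 / 72215.49 × 100 = 94.7926
Paasche component (current-period weights):
ΣP(Period 1)Q(Period 1) = 162.24×29 + 308.88×6 + 5251.40×15 = 4704.96 + 1853.28 + 78771 = 85329.24
ΣP(Period 0)Q(Period 1) = 154.89×29 + 260.97×6 + 5599.44×15 = 4491.81 + 1565.82 + 83991.6 = 90049.23
P = 85329.24 / 90049.23 × 100 = 94.7584
Fisher = √(L × P) = √(94.7926 × 94.7584) = 94.7755

94.78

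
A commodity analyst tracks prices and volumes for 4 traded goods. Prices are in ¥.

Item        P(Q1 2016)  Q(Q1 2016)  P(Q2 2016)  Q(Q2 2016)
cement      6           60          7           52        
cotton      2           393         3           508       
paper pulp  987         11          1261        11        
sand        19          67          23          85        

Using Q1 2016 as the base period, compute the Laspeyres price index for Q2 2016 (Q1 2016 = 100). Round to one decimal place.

128.1

Laspeyres price index uses base-period quantities as weights.
ΣP(Q2 2016)·Q(Q1 2016) = 7×60 + 3×393 + 1261×11 + 23×67 = 420 + 1179 + 13871 + 1541 = 17011
ΣP(Q1 2016)·Q(Q1 2016) = 6×60 + 2×393 + 987×11 + 19×67 = 360 + 786 + 10857 + 1273 = 13276
Index = 17011 / 13276 × 100 = 128.1335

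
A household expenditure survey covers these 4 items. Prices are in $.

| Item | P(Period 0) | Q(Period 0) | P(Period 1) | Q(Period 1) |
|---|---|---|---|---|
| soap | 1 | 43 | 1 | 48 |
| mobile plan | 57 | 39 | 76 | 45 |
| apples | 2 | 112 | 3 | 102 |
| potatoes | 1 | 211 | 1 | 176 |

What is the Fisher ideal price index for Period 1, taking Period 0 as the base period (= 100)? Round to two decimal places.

131.78

Laspeyres component (base-period weights):
ΣP(Period 1)Q(Period 0) = 1×43 + 76×39 + 3×112 + 1×211 = 43 + 2964 + 336 + 211 = 3554
ΣP(Period 0)Q(Period 0) = 1×43 + 57×39 + 2×112 + 1×211 = 43 + 2223 + 224 + 211 = 2701
L = 3554 / 2701 × 100 = 131.5809
Paasche component (current-period weights):
ΣP(Period 1)Q(Period 1) = 1×48 + 76×45 + 3×102 + 1×176 = 48 + 3420 + 306 + 176 = 3950
ΣP(Period 0)Q(Period 1) = 1×48 + 57×45 + 2×102 + 1×176 = 48 + 2565 + 204 + 176 = 2993
P = 3950 / 2993 × 100 = 131.9746
Fisher = √(L × P) = √(131.5809 × 131.9746) = 131.7776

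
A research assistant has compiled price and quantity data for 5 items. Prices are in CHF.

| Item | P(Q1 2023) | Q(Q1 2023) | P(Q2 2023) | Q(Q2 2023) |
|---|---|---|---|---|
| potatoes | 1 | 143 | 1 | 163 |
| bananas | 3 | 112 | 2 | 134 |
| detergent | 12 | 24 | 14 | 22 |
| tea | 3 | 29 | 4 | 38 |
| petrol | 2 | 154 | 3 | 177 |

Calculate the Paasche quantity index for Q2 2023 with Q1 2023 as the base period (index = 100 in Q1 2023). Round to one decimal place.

Paasche quantity index uses current-period prices as weights.
ΣP(Q2 2023)·Q(Q2 2023) = 1×163 + 2×134 + 14×22 + 4×38 + 3×177 = 163 + 268 + 308 + 152 + 531 = 1422
ΣP(Q2 2023)·Q(Q1 2023) = 1×143 + 2×112 + 14×24 + 4×29 + 3×154 = 143 + 224 + 336 + 116 + 462 = 1281
Index = 1422 / 1281 × 100 = 111.0070

111.0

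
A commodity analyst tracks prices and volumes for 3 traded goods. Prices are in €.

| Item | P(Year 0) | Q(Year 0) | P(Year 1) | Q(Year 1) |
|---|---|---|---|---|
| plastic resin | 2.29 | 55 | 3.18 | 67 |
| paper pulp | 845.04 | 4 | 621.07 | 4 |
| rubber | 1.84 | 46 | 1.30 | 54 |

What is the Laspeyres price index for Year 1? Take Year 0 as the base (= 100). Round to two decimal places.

75.72

Laspeyres price index uses base-period quantities as weights.
ΣP(Year 1)·Q(Year 0) = 3.18×55 + 621.07×4 + 1.30×46 = 174.9 + 2484.28 + 59.8 = 2718.98
ΣP(Year 0)·Q(Year 0) = 2.29×55 + 845.04×4 + 1.84×46 = 125.95 + 3380.16 + 84.64 = 3590.75
Index = 2718.98 / 3590.75 × 100 = 75.7218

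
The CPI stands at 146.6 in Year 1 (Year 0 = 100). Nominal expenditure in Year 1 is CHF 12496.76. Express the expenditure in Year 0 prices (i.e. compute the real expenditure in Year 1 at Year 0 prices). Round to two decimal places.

Real = Nominal ÷ (Index/100) = 12496.76 ÷ (146.6/100)
     = 12496.76 ÷ 1.466 = 8524.3929

8524.39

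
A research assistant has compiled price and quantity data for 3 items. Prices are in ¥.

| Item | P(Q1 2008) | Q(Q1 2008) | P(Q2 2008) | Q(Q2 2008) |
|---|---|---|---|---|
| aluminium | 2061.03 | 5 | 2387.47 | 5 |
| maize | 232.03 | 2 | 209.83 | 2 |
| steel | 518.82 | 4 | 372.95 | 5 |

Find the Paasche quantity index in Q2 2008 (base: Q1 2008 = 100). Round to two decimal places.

102.69

Paasche quantity index uses current-period prices as weights.
ΣP(Q2 2008)·Q(Q2 2008) = 2387.47×5 + 209.83×2 + 372.95×5 = 11937.35 + 419.66 + 1864.75 = 14221.76
ΣP(Q2 2008)·Q(Q1 2008) = 2387.47×5 + 209.83×2 + 372.95×4 = 11937.35 + 419.66 + 1491.8 = 13848.81
Index = 14221.76 / 13848.81 × 100 = 102.6930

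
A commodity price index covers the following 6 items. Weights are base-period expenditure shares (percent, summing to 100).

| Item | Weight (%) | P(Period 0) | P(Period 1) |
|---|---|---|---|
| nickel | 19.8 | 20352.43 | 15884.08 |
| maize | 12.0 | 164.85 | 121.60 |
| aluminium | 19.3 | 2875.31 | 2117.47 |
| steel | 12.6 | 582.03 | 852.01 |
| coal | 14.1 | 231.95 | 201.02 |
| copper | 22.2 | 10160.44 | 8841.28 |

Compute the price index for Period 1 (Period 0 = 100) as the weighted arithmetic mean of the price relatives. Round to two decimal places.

88.50

nickel: 19.8 × (15884.08/20352.43) = 19.8 × 0.780451 = 15.4529
maize: 12.0 × (121.60/164.85) = 12.0 × 0.737640 = 8.8517
aluminium: 19.3 × (2117.47/2875.31) = 19.3 × 0.736432 = 14.2131
steel: 12.6 × (852.01/582.03) = 12.6 × 1.463859 = 18.4446
coal: 14.1 × (201.02/231.95) = 14.1 × 0.866652 = 12.2198
copper: 22.2 × (8841.28/10160.44) = 22.2 × 0.870167 = 19.3177
Index = Σ wᵢ·(p₁ᵢ/p₀ᵢ) = 15.4529 + 8.8517 + 14.2131 + 18.4446 + 12.2198 + 19.3177 = 88.4999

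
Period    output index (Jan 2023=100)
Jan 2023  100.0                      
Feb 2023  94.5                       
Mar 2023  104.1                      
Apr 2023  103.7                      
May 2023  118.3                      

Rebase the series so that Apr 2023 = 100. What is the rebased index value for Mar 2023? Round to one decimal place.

100.4

Rebased(Mar 2023) = 104.1 / 103.7 × 100 = 100.3857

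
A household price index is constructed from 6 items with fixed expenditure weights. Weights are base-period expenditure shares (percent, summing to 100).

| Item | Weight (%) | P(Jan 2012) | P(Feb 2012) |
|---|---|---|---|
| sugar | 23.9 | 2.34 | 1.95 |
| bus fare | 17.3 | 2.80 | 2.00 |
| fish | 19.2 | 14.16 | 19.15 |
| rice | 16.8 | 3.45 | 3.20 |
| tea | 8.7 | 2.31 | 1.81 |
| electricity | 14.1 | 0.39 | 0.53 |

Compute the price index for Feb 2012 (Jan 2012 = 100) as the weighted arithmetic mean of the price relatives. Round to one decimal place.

sugar: 23.9 × (1.95/2.34) = 23.9 × 0.833333 = 19.9167
bus fare: 17.3 × (2.00/2.80) = 17.3 × 0.714286 = 12.3571
fish: 19.2 × (19.15/14.16) = 19.2 × 1.352401 = 25.9661
rice: 16.8 × (3.20/3.45) = 16.8 × 0.927536 = 15.5826
tea: 8.7 × (1.81/2.31) = 8.7 × 0.783550 = 6.8169
electricity: 14.1 × (0.53/0.39) = 14.1 × 1.358974 = 19.1615
Index = Σ wᵢ·(p₁ᵢ/p₀ᵢ) = 19.9167 + 12.3571 + 25.9661 + 15.5826 + 6.8169 + 19.1615 = 99.8009

99.8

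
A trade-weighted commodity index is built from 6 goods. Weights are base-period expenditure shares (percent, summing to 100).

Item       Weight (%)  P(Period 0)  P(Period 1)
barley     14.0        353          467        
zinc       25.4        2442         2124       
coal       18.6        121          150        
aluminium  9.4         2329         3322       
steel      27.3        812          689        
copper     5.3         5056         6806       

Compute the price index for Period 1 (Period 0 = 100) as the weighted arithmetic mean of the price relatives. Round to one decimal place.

107.4

barley: 14.0 × (467/353) = 14.0 × 1.322946 = 18.5212
zinc: 25.4 × (2124/2442) = 25.4 × 0.869779 = 22.0924
coal: 18.6 × (150/121) = 18.6 × 1.239669 = 23.0579
aluminium: 9.4 × (3322/2329) = 9.4 × 1.426363 = 13.4078
steel: 27.3 × (689/812) = 27.3 × 0.848522 = 23.1647
copper: 5.3 × (6806/5056) = 5.3 × 1.346123 = 7.1345
Index = Σ wᵢ·(p₁ᵢ/p₀ᵢ) = 18.5212 + 22.0924 + 23.0579 + 13.4078 + 23.1647 + 7.1345 = 107.3784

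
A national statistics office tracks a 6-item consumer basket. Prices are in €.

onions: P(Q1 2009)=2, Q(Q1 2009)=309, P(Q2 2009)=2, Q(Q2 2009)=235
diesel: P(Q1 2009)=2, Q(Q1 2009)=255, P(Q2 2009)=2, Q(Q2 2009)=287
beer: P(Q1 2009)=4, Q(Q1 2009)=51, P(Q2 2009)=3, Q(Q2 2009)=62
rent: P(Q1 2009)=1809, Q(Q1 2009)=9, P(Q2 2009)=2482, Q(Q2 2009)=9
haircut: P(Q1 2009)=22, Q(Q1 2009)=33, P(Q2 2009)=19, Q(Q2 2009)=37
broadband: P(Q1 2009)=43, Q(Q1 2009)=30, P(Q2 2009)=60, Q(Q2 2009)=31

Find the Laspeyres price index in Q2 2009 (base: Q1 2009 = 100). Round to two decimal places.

Laspeyres price index uses base-period quantities as weights.
ΣP(Q2 2009)·Q(Q1 2009) = 2×309 + 2×255 + 3×51 + 2482×9 + 19×33 + 60×30 = 618 + 510 + 153 + 22338 + 627 + 1800 = 26046
ΣP(Q1 2009)·Q(Q1 2009) = 2×309 + 2×255 + 4×51 + 1809×9 + 22×33 + 43×30 = 618 + 510 + 204 + 16281 + 726 + 1290 = 19629
Index = 26046 / 19629 × 100 = 132.6914

132.69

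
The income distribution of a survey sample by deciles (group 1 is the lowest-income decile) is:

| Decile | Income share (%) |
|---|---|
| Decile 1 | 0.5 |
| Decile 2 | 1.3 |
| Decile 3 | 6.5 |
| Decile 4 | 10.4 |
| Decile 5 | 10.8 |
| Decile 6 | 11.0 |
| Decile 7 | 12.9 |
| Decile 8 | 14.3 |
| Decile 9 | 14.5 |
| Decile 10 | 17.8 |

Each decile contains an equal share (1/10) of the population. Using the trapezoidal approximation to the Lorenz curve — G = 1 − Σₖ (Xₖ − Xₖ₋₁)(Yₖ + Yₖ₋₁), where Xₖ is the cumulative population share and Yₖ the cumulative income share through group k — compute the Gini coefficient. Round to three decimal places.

Cumulative income shares Yₖ: 0.0050, 0.0180, 0.0830, 0.1870, 0.2950, 0.4050, 0.5340, 0.6770, 0.8220, 1.0000
Σ (Xₖ−Xₖ₋₁)(Yₖ+Yₖ₋₁) = (1/10)(0.0050+0.0000) + (1/10)(0.0180+0.0050) + (1/10)(0.0830+0.0180) + (1/10)(0.1870+0.0830) + (1/10)(0.2950+0.1870) + (1/10)(0.4050+0.2950) + (1/10)(0.5340+0.4050) + (1/10)(0.6770+0.5340) + (1/10)(0.8220+0.6770) + (1/10)(1.0000+0.8220)
  = 0.0005 + 0.0023 + 0.0101 + 0.0270 + 0.0482 + 0.0700 + 0.0939 + 0.1211 + 0.1499 + 0.1822 = 0.7052
G = 1 − 0.7052 = 0.2948

0.295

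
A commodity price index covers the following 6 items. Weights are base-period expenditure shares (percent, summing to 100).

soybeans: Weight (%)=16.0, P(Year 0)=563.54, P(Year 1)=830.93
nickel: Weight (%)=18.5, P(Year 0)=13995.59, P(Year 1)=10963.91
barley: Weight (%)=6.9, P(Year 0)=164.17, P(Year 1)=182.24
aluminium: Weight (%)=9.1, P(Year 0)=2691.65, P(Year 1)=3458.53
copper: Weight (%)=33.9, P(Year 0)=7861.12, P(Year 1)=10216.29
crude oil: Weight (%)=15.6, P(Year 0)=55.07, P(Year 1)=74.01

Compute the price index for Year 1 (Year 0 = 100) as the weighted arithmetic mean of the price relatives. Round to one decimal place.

soybeans: 16.0 × (830.93/563.54) = 16.0 × 1.474483 = 23.5917
nickel: 18.5 × (10963.91/13995.59) = 18.5 × 0.783383 = 14.4926
barley: 6.9 × (182.24/164.17) = 6.9 × 1.110069 = 7.6595
aluminium: 9.1 × (3458.53/2691.65) = 9.1 × 1.284911 = 11.6927
copper: 33.9 × (10216.29/7861.12) = 33.9 × 1.299597 = 44.0563
crude oil: 15.6 × (74.01/55.07) = 15.6 × 1.343926 = 20.9652
Index = Σ wᵢ·(p₁ᵢ/p₀ᵢ) = 23.5917 + 14.4926 + 7.6595 + 11.6927 + 44.0563 + 20.9652 = 122.4581

122.5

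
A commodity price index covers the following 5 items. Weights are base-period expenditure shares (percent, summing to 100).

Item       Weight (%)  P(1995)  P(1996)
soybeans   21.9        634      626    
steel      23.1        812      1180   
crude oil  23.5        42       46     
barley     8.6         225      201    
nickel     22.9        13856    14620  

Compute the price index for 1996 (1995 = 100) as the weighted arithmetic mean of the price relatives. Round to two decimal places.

soybeans: 21.9 × (626/634) = 21.9 × 0.987382 = 21.6237
steel: 23.1 × (1180/812) = 23.1 × 1.453202 = 33.5690
crude oil: 23.5 × (46/42) = 23.5 × 1.095238 = 25.7381
barley: 8.6 × (201/225) = 8.6 × 0.893333 = 7.6827
nickel: 22.9 × (14620/13856) = 22.9 × 1.055139 = 24.1627
Index = Σ wᵢ·(p₁ᵢ/p₀ᵢ) = 21.6237 + 33.5690 + 25.7381 + 7.6827 + 24.1627 = 112.7761

112.78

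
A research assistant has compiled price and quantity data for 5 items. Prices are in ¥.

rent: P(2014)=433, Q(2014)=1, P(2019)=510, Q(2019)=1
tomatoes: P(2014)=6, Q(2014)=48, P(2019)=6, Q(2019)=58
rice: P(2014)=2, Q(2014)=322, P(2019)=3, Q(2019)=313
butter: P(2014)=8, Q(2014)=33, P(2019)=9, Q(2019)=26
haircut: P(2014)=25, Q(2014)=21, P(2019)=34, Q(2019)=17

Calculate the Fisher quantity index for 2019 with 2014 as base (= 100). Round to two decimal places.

Laspeyres component (base-period weights):
ΣP(2014)Q(2019) = 433×1 + 6×58 + 2×313 + 8×26 + 25×17 = 433 + 348 + 626 + 208 + 425 = 2040
ΣP(2014)Q(2014) = 433×1 + 6×48 + 2×322 + 8×33 + 25×21 = 433 + 288 + 644 + 264 + 525 = 2154
L = 2040 / 2154 × 100 = 94.7075
Paasche component (current-period weights):
ΣP(2019)Q(2019) = 510×1 + 6×58 + 3×313 + 9×26 + 34×17 = 510 + 348 + 939 + 234 + 578 = 2609
ΣP(2019)Q(2014) = 510×1 + 6×48 + 3×322 + 9×33 + 34×21 = 510 + 288 + 966 + 297 + 714 = 2775
P = 2609 / 2775 × 100 = 94.0180
Fisher = √(L × P) = √(94.7075 × 94.0180) = 94.3621

94.36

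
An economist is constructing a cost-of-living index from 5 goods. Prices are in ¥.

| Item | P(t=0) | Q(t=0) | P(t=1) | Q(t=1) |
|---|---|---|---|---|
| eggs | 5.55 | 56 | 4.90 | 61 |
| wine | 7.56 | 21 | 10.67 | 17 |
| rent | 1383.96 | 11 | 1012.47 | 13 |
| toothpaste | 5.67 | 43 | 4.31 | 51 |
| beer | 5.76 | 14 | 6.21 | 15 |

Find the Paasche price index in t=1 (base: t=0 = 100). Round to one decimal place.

Paasche price index uses current-period quantities as weights.
ΣP(t=1)·Q(t=1) = 4.90×61 + 10.67×17 + 1012.47×13 + 4.31×51 + 6.21×15 = 298.9 + 181.39 + 13162.11 + 219.81 + 93.15 = 13955.36
ΣP(t=0)·Q(t=1) = 5.55×61 + 7.56×17 + 1383.96×13 + 5.67×51 + 5.76×15 = 338.55 + 128.52 + 17991.48 + 289.17 + 86.4 = 18834.12
Index = 13955.36 / 18834.12 × 100 = 74.0962

74.1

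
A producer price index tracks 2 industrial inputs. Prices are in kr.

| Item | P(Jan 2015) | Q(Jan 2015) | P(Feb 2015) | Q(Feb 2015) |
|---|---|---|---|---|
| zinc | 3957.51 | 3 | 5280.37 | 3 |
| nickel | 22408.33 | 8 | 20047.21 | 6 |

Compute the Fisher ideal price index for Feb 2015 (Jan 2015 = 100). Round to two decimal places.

92.61

Laspeyres component (base-period weights):
ΣP(Feb 2015)Q(Jan 2015) = 5280.37×3 + 20047.21×8 = 15841.11 + 160377.68 = 176218.79
ΣP(Jan 2015)Q(Jan 2015) = 3957.51×3 + 22408.33×8 = 11872.53 + 179266.64 = 191139.17
L = 176218.79 / 191139.17 × 100 = 92.1940
Paasche component (current-period weights):
ΣP(Feb 2015)Q(Feb 2015) = 5280.37×3 + 20047.21×6 = 15841.11 + 120283.26 = 136124.37
ΣP(Jan 2015)Q(Feb 2015) = 3957.51×3 + 22408.33×6 = 11872.53 + 134449.98 = 146322.51
P = 136124.37 / 146322.51 × 100 = 93.0304
Fisher = √(L × P) = √(92.1940 × 93.0304) = 92.6112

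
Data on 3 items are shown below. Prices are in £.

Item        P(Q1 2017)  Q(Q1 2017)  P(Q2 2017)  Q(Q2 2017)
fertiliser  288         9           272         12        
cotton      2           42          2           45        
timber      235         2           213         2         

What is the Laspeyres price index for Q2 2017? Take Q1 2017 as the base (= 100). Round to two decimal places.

94.02

Laspeyres price index uses base-period quantities as weights.
ΣP(Q2 2017)·Q(Q1 2017) = 272×9 + 2×42 + 213×2 = 2448 + 84 + 426 = 2958
ΣP(Q1 2017)·Q(Q1 2017) = 288×9 + 2×42 + 235×2 = 2592 + 84 + 470 = 3146
Index = 2958 / 3146 × 100 = 94.0242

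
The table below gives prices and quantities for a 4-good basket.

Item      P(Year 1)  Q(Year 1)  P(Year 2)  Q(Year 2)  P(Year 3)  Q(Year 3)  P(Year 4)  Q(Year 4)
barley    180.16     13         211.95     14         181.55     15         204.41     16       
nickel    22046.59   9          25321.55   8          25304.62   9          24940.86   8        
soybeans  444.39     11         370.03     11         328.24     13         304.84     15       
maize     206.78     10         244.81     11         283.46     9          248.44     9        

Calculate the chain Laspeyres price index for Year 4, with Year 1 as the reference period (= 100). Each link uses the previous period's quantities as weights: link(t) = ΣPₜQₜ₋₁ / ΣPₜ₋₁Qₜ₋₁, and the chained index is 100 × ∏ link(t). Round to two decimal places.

112.15

Link Year 1→Year 2:
ΣP(Year 2)Q(Year 1) = 211.95×13 + 25321.55×9 + 370.03×11 + 244.81×10 = 2755.35 + 227893.95 + 4070.33 + 2448.1 = 237167.73
ΣP(Year 1)Q(Year 1) = 180.16×13 + 22046.59×9 + 444.39×11 + 206.78×10 = 2342.08 + 198419.31 + 4888.29 + 2067.8 = 207717.48
link = 237167.73/207717.48 = 1.141780
Link Year 2→Year 3:
ΣP(Year 3)Q(Year 2) = 181.55×14 + 25304.62×8 + 328.24×11 + 283.46×11 = 2541.7 + 202436.96 + 3610.64 + 3118.06 = 211707.36
ΣP(Year 2)Q(Year 2) = 211.95×14 + 25321.55×8 + 370.03×11 + 244.81×11 = 2967.3 + 202572.4 + 4070.33 + 2692.91 = 212302.94
link = 211707.36/212302.94 = 0.997195
Link Year 3→Year 4:
ΣP(Year 4)Q(Year 3) = 204.41×15 + 24940.86×9 + 304.84×13 + 248.44×9 = 3066.15 + 224467.74 + 3962.92 + 2235.96 = 233732.77
ΣP(Year 3)Q(Year 3) = 181.55×15 + 25304.62×9 + 328.24×13 + 283.46×9 = 2723.25 + 227741.58 + 4267.12 + 2551.14 = 237283.09
link = 233732.77/237283.09 = 0.985038
Chained index = 100 × 1.141780 × 0.997195 × 0.985038 = 112.1541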